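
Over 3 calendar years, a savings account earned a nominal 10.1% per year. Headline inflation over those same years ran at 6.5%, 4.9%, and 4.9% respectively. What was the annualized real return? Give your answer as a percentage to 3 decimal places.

Cumulative inflation factor: 1.065 × 1.049 × 1.049 ≈ 1.17193.
Nominal growth factor: 1.33463. Real growth factor = 1.33463 / 1.17193 ≈ 1.13884.
Annualized: 1.13884^(1/3) − 1 ≈ 0.04429.

4.429%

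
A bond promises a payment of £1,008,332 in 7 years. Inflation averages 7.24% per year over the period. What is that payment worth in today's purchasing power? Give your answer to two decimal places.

Price-level factor over 7 years: (1 + 7.24%)^7 ≈ 1.6311640347.
Purchasing power today: £1,008,332 divided by that factor.

£618,167.14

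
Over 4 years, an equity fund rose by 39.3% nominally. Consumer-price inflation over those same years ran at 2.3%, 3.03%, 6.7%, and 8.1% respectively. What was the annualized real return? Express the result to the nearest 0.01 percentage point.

3.46%

Cumulative inflation factor: 1.023 × 1.0303 × 1.067 × 1.081 ≈ 1.21571.
Nominal growth factor: 1.39300. Real growth factor = 1.39300 / 1.21571 ≈ 1.14583.
Annualized: 1.14583^(1/4) − 1 ≈ 0.03462.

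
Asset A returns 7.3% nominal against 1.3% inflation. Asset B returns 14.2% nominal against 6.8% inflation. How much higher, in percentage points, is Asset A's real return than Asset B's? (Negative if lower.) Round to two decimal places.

Asset A real return: 1.073/1.013 − 1 = 5.923%.
Asset B real return: 1.142/1.068 − 1 = 6.929%.
Difference: 5.923 − 6.929 = -1.006 pp.

-1.01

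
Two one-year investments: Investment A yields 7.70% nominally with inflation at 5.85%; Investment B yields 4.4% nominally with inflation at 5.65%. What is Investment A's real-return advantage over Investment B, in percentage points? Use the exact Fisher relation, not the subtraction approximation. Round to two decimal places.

2.93

Investment A real return: 1.0770/1.0585 − 1 = 1.748%.
Investment B real return: 1.044/1.0565 − 1 = -1.183%.
Difference: 1.748 − (-1.183) = 2.931 pp.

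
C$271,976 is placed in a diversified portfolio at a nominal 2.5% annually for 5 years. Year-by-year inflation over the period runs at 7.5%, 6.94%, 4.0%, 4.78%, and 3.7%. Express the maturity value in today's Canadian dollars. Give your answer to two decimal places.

Nominal value at maturity: C$271,976 × (1 + 2.5%)^5 ≈ C$307,715.88.
Price-level factor over 5 years: 1.075 × 1.0694 × 1.040 × 1.0478 × 1.037 ≈ 1.2990896832.
Dividing the nominal maturity value by the price-level factor gives the value in today's money.

C$236,870.39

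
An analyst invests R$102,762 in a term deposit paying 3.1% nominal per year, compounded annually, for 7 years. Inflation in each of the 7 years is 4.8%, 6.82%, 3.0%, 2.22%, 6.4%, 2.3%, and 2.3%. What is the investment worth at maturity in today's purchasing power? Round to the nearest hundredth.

R$96,953.47

Nominal value at maturity: R$102,762 × (1 + 3.1%)^7 ≈ R$127,245.73.
Price-level factor over 7 years: 1.048 × 1.0682 × 1.030 × 1.0222 × 1.064 × 1.023 × 1.023 ≈ 1.3124411932.
The maturity value deflated by that factor is the answer in today's purchasing power.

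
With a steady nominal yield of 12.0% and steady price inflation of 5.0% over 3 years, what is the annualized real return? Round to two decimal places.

With constant rates the annual real return is the same each year: (1+12.0%)/(1+5.0%) − 1 = 0.06667.

6.67%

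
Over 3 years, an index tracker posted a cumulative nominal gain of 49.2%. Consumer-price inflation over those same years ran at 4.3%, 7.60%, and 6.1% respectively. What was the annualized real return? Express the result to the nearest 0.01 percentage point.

Cumulative inflation factor: 1.043 × 1.0760 × 1.061 ≈ 1.19073.
Nominal growth factor: 1.49200. Real growth factor = 1.49200 / 1.19073 ≈ 1.25302.
Annualized: 1.25302^(1/3) − 1 ≈ 0.07808.

7.81%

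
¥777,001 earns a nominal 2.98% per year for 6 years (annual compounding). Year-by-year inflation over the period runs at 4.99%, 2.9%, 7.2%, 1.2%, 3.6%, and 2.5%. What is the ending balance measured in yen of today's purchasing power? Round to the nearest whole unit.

¥744,589

Nominal value at maturity: ¥777,001 × (1 + 2.98%)^6 ≈ ¥926,699.
Price-level factor over 6 years: 1.0499 × 1.029 × 1.072 × 1.012 × 1.036 × 1.025 ≈ 1.2445783133.
Dividing the nominal maturity value by the price-level factor gives the value in today's money.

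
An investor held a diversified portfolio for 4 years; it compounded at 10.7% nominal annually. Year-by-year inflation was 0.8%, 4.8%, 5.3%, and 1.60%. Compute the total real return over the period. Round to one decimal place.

Cumulative inflation factor: 1.008 × 1.048 × 1.053 × 1.0160 ≈ 1.13017.
Nominal growth factor: 1.50173. Real growth factor = 1.50173 / 1.13017 ≈ 1.32876.
Total real return ≈ 32.8760%.

32.9%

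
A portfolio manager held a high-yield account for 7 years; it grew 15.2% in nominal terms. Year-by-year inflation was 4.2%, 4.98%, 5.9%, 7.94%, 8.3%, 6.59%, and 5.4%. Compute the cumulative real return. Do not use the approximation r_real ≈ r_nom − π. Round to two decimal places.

Cumulative inflation factor: 1.042 × 1.0498 × 1.059 × 1.0794 × 1.083 × 1.0659 × 1.054 ≈ 1.52138.
Nominal growth factor: 1.15200. Real growth factor = 1.15200 / 1.52138 ≈ 0.75721.
Total real return ≈ -24.2794%.

-24.28%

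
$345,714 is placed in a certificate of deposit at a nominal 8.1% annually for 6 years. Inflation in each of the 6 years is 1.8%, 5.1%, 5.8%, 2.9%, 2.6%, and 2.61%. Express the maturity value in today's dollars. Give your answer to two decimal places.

$449,865.35

Nominal value at maturity: $345,714 × (1 + 8.1%)^6 ≈ $551,659.54.
Price-level factor over 6 years: 1.018 × 1.051 × 1.058 × 1.029 × 1.026 × 1.0261 ≈ 1.2262770061.
Dividing the nominal maturity value by the price-level factor gives the value in today's money.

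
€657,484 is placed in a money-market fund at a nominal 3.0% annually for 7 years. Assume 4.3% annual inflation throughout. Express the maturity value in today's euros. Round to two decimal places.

Nominal value at maturity: €657,484 × (1 + 3.0%)^7 ≈ €808,622.39.
Price-level factor over 7 years: (1 + 4.3%)^7 ≈ 1.3427345347.
Dividing the nominal maturity value by the price-level factor gives the value in today's money.

€602,220.59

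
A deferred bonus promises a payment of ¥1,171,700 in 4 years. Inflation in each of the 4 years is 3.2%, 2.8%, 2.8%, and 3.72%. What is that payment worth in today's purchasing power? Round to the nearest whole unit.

Price-level factor over 4 years: 1.032 × 1.028 × 1.028 × 1.0372 ≈ 1.1311714485.
Purchasing power today: ¥1,171,700 divided by that factor.

¥1,035,829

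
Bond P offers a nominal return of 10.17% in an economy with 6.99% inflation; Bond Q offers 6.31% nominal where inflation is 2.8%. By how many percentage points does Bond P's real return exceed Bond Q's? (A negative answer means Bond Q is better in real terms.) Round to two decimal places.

Bond P real return: 1.1017/1.0699 − 1 = 2.972%.
Bond Q real return: 1.0631/1.028 − 1 = 3.414%.
Difference: 2.972 − 3.414 = -0.442 pp.

-0.44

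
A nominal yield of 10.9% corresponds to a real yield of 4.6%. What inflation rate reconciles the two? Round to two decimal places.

6.02%

From (1+r_nom) = (1+r_real)(1+π), we get 1+π = (1 + 10.9%)/(1 + 4.6%) = 1.109/1.046 ≈ 1.06023.
So π ≈ 6.0229%.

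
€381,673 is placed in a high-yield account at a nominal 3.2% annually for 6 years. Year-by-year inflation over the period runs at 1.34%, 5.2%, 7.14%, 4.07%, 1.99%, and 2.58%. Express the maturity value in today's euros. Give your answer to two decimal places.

Nominal value at maturity: €381,673 × (1 + 3.2%)^6 ≈ €461,072.93.
Price-level factor over 6 years: 1.0134 × 1.052 × 1.0714 × 1.0407 × 1.0199 × 1.0258 ≈ 1.2436383987.
Dividing the nominal maturity value by the price-level factor gives the value in today's money.

€370,745.17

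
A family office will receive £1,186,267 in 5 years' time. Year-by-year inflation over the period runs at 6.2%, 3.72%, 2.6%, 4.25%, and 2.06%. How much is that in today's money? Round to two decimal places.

£986,543.95

Price-level factor over 5 years: 1.062 × 1.0372 × 1.026 × 1.0425 × 1.0206 ≈ 1.2024471941.
Purchasing power today: £1,186,267 divided by that factor.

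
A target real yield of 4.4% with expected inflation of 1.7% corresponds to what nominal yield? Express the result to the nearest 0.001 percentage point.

6.175%

By the Fisher equation, 1 + r_nom = (1 + 4.4%)(1 + 1.7%) = 1.044 × 1.017 = 1.061748.
So r_nom = 6.1748%.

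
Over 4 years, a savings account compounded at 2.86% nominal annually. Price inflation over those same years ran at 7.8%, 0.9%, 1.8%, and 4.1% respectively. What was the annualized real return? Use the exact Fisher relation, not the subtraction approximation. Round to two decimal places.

-0.73%

Cumulative inflation factor: 1.078 × 1.009 × 1.018 × 1.041 ≈ 1.15268.
Nominal growth factor: 1.11940. Real growth factor = 1.11940 / 1.15268 ≈ 0.97113.
Annualized: 0.97113^(1/4) − 1 ≈ -0.00730.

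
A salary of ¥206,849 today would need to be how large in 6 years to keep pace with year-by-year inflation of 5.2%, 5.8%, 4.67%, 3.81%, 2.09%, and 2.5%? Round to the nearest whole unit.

¥261,772

Cumulative price-level factor: 1.052 × 1.058 × 1.0467 × 1.0381 × 1.0209 × 1.025 ≈ 1.2655225611.
The nominal amount required is ¥206,849 scaled up by that factor.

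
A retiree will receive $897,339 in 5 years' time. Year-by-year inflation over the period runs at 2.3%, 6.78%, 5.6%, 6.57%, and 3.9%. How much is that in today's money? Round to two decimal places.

Price-level factor over 5 years: 1.023 × 1.0678 × 1.056 × 1.0657 × 1.039 ≈ 1.2772619710.
Purchasing power today: $897,339 divided by that factor.

$702,548.91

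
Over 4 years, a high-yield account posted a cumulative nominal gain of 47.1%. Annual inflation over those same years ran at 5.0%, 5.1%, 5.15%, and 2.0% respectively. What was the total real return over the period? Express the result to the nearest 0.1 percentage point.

Cumulative inflation factor: 1.050 × 1.051 × 1.0515 × 1.020 ≈ 1.18359.
Nominal growth factor: 1.47100. Real growth factor = 1.47100 / 1.18359 ≈ 1.24283.
Total real return ≈ 24.2829%.

24.3%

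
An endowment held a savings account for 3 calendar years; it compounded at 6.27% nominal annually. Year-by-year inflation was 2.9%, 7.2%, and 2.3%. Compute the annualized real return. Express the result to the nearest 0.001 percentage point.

Cumulative inflation factor: 1.029 × 1.072 × 1.023 ≈ 1.12846.
Nominal growth factor: 1.20014. Real growth factor = 1.20014 / 1.12846 ≈ 1.06352.
Annualized: 1.06352^(1/3) − 1 ≈ 0.02074.

2.074%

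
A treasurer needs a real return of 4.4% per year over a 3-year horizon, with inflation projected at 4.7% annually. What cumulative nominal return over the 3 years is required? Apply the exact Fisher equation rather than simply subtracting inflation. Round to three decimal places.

Required annual nominal rate: (1+4.4%)(1+4.7%) − 1 = 9.3068%.
Cumulative over 3 years: (1 + 0.093068)^3 − 1 ≈ 0.30600.

30.600%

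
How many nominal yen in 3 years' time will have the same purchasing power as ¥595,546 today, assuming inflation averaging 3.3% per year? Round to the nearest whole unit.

Cumulative price-level factor: (1+3.3%)^3 = 1.102302937.
The nominal amount required is ¥595,546 scaled up by that factor.

¥656,472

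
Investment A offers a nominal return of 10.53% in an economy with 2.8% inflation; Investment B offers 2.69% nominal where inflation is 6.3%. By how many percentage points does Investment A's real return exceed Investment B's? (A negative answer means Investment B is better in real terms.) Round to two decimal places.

Investment A real return: 1.1053/1.028 − 1 = 7.519%.
Investment B real return: 1.0269/1.063 − 1 = -3.396%.
Difference: 7.519 − (-3.396) = 10.915 pp.

10.92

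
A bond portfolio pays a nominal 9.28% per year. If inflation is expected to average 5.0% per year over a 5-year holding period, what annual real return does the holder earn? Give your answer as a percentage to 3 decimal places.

4.076%

With constant rates the annual real return is the same each year: (1+9.28%)/(1+5.0%) − 1 = 0.04076.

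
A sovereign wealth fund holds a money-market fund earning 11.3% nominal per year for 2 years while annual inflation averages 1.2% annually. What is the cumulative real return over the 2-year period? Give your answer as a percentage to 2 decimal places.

The annual real rate is (1+11.3%)/(1+1.2%) − 1 = 9.9802%.
Compounded over 2 years: (1 + 0.099802)^2 − 1 ≈ 0.20957.

20.96%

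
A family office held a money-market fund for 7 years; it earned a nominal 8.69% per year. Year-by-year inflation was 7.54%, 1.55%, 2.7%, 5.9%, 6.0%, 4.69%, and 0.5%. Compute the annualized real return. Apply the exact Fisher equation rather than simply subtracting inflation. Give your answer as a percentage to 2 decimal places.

4.41%

Cumulative inflation factor: 1.0754 × 1.0155 × 1.027 × 1.059 × 1.060 × 1.0469 × 1.005 ≈ 1.32463.
Nominal growth factor: 1.79196. Real growth factor = 1.79196 / 1.32463 ≈ 1.35280.
Annualized: 1.35280^(1/7) − 1 ≈ 0.04411.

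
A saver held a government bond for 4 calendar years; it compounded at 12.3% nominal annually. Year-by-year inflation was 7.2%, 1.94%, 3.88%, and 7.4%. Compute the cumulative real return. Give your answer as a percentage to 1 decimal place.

Cumulative inflation factor: 1.072 × 1.0194 × 1.0388 × 1.074 ≈ 1.21920.
Nominal growth factor: 1.59045. Real growth factor = 1.59045 / 1.21920 ≈ 1.30450.
Total real return ≈ 30.4498%.

30.4%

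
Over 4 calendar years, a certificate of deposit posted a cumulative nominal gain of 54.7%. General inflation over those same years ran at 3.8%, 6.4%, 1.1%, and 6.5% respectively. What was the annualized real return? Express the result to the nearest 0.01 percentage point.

6.80%

Cumulative inflation factor: 1.038 × 1.064 × 1.011 × 1.065 ≈ 1.18916.
Nominal growth factor: 1.54700. Real growth factor = 1.54700 / 1.18916 ≈ 1.30092.
Annualized: 1.30092^(1/4) − 1 ≈ 0.06798.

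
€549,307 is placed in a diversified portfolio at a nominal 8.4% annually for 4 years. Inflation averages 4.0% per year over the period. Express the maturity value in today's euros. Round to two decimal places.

Nominal value at maturity: €549,307 × (1 + 8.4%)^4 ≈ €758,459.27.
Price-level factor over 4 years: (1 + 4.0%)^4 = 1.16985856.
Dividing the nominal maturity value by the price-level factor gives the value in today's money.

€648,334.16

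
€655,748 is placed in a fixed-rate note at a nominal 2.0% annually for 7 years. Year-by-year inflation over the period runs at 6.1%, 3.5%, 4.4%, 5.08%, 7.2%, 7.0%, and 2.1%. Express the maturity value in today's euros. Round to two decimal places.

€533,897.12

Nominal value at maturity: €655,748 × (1 + 2.0%)^7 ≈ €753,248.33.
Price-level factor over 7 years: 1.061 × 1.035 × 1.044 × 1.0508 × 1.072 × 1.070 × 1.021 ≈ 1.4108492174.
Dividing the nominal maturity value by the price-level factor gives the value in today's money.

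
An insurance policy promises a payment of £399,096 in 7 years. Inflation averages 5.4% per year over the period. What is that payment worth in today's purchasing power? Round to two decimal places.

£276,180.56

Price-level factor over 7 years: (1 + 5.4%)^7 ≈ 1.4450546643.
Purchasing power today: £399,096 divided by that factor.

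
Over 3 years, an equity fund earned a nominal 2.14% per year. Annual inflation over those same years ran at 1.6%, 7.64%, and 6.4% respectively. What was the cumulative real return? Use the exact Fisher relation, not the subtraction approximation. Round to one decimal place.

Cumulative inflation factor: 1.016 × 1.0764 × 1.064 ≈ 1.16361.
Nominal growth factor: 1.06558. Real growth factor = 1.06558 / 1.16361 ≈ 0.91575.
Total real return ≈ -8.4247%.

-8.4%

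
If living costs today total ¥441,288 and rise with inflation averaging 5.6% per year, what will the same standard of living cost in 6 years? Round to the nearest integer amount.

¥611,935

Cumulative price-level factor: (1+5.6%)^6 ≈ 1.3867031727.
Multiplying ¥441,288 by the price-level factor gives the future nominal sum.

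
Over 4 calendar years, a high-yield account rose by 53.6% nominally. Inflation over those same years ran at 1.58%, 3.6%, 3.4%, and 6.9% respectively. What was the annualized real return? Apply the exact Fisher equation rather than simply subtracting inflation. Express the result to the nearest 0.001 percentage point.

7.197%

Cumulative inflation factor: 1.0158 × 1.036 × 1.034 × 1.069 ≈ 1.16323.
Nominal growth factor: 1.53600. Real growth factor = 1.53600 / 1.16323 ≈ 1.32046.
Annualized: 1.32046^(1/4) − 1 ≈ 0.07197.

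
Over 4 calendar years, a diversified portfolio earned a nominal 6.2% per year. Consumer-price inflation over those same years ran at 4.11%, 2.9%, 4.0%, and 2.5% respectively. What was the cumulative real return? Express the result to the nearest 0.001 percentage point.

11.387%

Cumulative inflation factor: 1.0411 × 1.029 × 1.040 × 1.025 ≈ 1.14200.
Nominal growth factor: 1.27203. Real growth factor = 1.27203 / 1.14200 ≈ 1.11387.
Total real return ≈ 11.3866%.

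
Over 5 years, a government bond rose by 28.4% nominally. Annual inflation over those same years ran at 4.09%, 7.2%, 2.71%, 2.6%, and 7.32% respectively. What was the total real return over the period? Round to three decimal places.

Cumulative inflation factor: 1.0409 × 1.072 × 1.0271 × 1.026 × 1.0732 ≈ 1.26196.
Nominal growth factor: 1.28400. Real growth factor = 1.28400 / 1.26196 ≈ 1.01747.
Total real return ≈ 1.7467%.

1.747%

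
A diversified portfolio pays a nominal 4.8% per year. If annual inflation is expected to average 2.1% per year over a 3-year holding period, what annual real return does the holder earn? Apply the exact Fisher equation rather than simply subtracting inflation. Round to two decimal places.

2.64%

With constant rates the annual real return is the same each year: (1+4.8%)/(1+2.1%) − 1 = 0.02644.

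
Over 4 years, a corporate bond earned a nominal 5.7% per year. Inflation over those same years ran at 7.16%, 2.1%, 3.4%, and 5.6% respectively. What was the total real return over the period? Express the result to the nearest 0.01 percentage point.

4.49%

Cumulative inflation factor: 1.0716 × 1.021 × 1.034 × 1.056 ≈ 1.19466.
Nominal growth factor: 1.24825. Real growth factor = 1.24825 / 1.19466 ≈ 1.04486.
Total real return ≈ 4.4857%.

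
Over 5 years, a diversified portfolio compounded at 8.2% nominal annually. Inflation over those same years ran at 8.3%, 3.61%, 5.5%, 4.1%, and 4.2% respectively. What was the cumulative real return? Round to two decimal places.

15.49%

Cumulative inflation factor: 1.083 × 1.0361 × 1.055 × 1.041 × 1.042 ≈ 1.28411.
Nominal growth factor: 1.48298. Real growth factor = 1.48298 / 1.28411 ≈ 1.15488.
Total real return ≈ 15.4876%.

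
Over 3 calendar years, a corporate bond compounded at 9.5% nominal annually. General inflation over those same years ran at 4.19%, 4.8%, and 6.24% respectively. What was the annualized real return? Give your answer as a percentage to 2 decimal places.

Cumulative inflation factor: 1.0419 × 1.048 × 1.0624 ≈ 1.16005.
Nominal growth factor: 1.31293. Real growth factor = 1.31293 / 1.16005 ≈ 1.13179.
Annualized: 1.13179^(1/3) − 1 ≈ 0.04213.

4.21%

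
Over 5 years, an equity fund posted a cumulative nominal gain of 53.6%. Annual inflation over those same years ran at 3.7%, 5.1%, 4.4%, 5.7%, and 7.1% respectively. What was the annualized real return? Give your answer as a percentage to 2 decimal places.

3.58%

Cumulative inflation factor: 1.037 × 1.051 × 1.044 × 1.057 × 1.071 ≈ 1.28809.
Nominal growth factor: 1.53600. Real growth factor = 1.53600 / 1.28809 ≈ 1.19246.
Annualized: 1.19246^(1/5) − 1 ≈ 0.03583.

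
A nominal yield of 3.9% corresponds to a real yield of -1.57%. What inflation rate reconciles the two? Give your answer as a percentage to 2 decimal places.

From (1+r_nom) = (1+r_real)(1+π), we get 1+π = (1 + 3.9%)/(1 − 1.57%) = 1.039/0.9843 ≈ 1.05557.
So π ≈ 5.5572%.

5.56%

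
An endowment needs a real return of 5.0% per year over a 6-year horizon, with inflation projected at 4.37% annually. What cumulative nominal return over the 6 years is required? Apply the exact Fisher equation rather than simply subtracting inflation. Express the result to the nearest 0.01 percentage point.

Required annual nominal rate: (1+5.0%)(1+4.37%) − 1 = 9.5885%.
Cumulative over 6 years: (1 + 0.095885)^6 − 1 ≈ 0.73217.

73.22%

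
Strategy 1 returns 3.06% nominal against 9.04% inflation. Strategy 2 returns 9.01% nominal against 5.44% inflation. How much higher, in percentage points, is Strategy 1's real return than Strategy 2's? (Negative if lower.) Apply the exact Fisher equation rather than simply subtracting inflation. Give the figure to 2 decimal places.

Strategy 1 real return: 1.0306/1.0904 − 1 = -5.484%.
Strategy 2 real return: 1.0901/1.0544 − 1 = 3.386%.
Difference: -5.484 − 3.386 = -8.870 pp.

-8.87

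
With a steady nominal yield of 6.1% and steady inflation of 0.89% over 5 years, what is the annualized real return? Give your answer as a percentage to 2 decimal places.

5.16%

With constant rates the annual real return is the same each year: (1+6.1%)/(1+0.89%) − 1 = 0.05164.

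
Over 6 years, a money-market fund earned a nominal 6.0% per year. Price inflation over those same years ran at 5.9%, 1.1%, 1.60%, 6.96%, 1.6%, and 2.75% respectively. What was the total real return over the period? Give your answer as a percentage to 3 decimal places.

16.788%

Cumulative inflation factor: 1.059 × 1.011 × 1.0160 × 1.0696 × 1.016 × 1.0275 ≈ 1.21461.
Nominal growth factor: 1.41852. Real growth factor = 1.41852 / 1.21461 ≈ 1.16788.
Total real return ≈ 16.7878%.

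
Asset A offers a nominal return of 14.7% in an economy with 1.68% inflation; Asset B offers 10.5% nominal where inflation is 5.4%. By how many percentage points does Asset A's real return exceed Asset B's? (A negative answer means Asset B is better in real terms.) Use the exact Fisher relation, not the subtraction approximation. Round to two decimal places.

7.97

Asset A real return: 1.147/1.0168 − 1 = 12.805%.
Asset B real return: 1.105/1.054 − 1 = 4.839%.
Difference: 12.805 − 4.839 = 7.966 pp.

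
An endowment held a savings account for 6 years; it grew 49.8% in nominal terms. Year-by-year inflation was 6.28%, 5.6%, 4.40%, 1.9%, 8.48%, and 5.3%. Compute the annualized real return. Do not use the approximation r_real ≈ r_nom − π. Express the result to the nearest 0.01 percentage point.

Cumulative inflation factor: 1.0628 × 1.056 × 1.0440 × 1.019 × 1.0848 × 1.053 ≈ 1.36385.
Nominal growth factor: 1.49800. Real growth factor = 1.49800 / 1.36385 ≈ 1.09836.
Annualized: 1.09836^(1/6) − 1 ≈ 0.01576.

1.58%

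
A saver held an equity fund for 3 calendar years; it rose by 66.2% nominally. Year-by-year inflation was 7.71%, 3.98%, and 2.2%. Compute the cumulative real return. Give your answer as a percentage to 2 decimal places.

45.20%

Cumulative inflation factor: 1.0771 × 1.0398 × 1.022 ≈ 1.14461.
Nominal growth factor: 1.66200. Real growth factor = 1.66200 / 1.14461 ≈ 1.45203.
Total real return ≈ 45.2026%.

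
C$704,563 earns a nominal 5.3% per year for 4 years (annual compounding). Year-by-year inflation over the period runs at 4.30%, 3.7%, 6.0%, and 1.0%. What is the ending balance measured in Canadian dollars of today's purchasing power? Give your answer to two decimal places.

Nominal value at maturity: C$704,563 × (1 + 5.3%)^4 ≈ C$866,230.19.
Price-level factor over 4 years: 1.0430 × 1.037 × 1.060 × 1.010 = 1.1579513246.
The maturity value deflated by that factor is the answer in today's purchasing power.

C$748,071.33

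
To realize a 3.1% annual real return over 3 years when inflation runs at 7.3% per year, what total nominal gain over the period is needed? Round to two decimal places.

35.39%

Required annual nominal rate: (1+3.1%)(1+7.3%) − 1 = 10.6263%.
Cumulative over 3 years: (1 + 0.106263)^3 − 1 ≈ 0.35386.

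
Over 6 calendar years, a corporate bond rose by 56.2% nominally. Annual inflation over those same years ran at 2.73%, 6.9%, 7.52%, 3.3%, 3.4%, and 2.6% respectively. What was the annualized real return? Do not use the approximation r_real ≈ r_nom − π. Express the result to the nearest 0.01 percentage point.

Cumulative inflation factor: 1.0273 × 1.069 × 1.0752 × 1.033 × 1.034 × 1.026 ≈ 1.29399.
Nominal growth factor: 1.56200. Real growth factor = 1.56200 / 1.29399 ≈ 1.20711.
Annualized: 1.20711^(1/6) − 1 ≈ 0.03187.

3.19%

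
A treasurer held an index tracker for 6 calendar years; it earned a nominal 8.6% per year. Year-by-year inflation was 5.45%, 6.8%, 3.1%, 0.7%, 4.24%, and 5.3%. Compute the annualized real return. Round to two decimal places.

Cumulative inflation factor: 1.0545 × 1.068 × 1.031 × 1.007 × 1.0424 × 1.053 ≈ 1.28342.
Nominal growth factor: 1.64051. Real growth factor = 1.64051 / 1.28342 ≈ 1.27823.
Annualized: 1.27823^(1/6) − 1 ≈ 0.04176.

4.18%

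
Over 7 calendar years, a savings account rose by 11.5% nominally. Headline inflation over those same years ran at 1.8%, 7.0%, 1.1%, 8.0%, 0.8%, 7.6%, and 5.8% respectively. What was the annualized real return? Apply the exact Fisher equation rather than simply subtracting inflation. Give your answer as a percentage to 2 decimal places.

-2.85%

Cumulative inflation factor: 1.018 × 1.070 × 1.011 × 1.080 × 1.008 × 1.076 × 1.058 ≈ 1.36479.
Nominal growth factor: 1.11500. Real growth factor = 1.11500 / 1.36479 ≈ 0.81698.
Annualized: 0.81698^(1/7) − 1 ≈ -0.02846.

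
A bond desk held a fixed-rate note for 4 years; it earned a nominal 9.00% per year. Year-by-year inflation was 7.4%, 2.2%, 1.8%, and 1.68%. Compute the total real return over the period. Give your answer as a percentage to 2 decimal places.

24.24%

Cumulative inflation factor: 1.074 × 1.022 × 1.018 × 1.0168 ≈ 1.13616.
Nominal growth factor: 1.41158. Real growth factor = 1.41158 / 1.13616 ≈ 1.24242.
Total real return ≈ 24.2417%.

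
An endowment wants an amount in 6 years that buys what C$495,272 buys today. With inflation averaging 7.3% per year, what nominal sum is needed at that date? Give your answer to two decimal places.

Cumulative price-level factor: (1+7.3%)^6 ≈ 1.5261539034.
The nominal amount required is C$495,272 scaled up by that factor.

C$755,861.30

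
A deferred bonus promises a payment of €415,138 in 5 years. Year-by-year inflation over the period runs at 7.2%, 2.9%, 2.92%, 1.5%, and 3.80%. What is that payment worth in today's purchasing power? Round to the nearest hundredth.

Price-level factor over 5 years: 1.072 × 1.029 × 1.0292 × 1.015 × 1.0380 ≈ 1.1961160925.
Purchasing power today: €415,138 divided by that factor.

€347,071.66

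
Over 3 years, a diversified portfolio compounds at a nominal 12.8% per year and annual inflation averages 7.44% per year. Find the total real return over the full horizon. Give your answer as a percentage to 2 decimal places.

The annual real rate is (1+12.8%)/(1+7.44%) − 1 = 4.9888%.
Compounded over 3 years: (1 + 0.049888)^3 − 1 ≈ 0.15726.

15.73%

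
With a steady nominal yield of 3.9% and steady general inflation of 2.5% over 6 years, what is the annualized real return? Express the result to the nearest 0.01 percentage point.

With constant rates the annual real return is the same each year: (1+3.9%)/(1+2.5%) − 1 = 0.01366.

1.37%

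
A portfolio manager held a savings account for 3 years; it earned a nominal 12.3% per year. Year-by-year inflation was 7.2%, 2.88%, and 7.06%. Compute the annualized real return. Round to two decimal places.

6.25%

Cumulative inflation factor: 1.072 × 1.0288 × 1.0706 ≈ 1.18074.
Nominal growth factor: 1.41625. Real growth factor = 1.41625 / 1.18074 ≈ 1.19946.
Annualized: 1.19946^(1/3) − 1 ≈ 0.06250.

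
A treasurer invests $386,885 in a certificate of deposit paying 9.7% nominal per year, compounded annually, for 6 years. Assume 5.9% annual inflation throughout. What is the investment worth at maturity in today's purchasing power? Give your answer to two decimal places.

Nominal value at maturity: $386,885 × (1 + 9.7%)^6 ≈ $674,251.09.
Price-level factor over 6 years: (1 + 5.9%)^6 ≈ 1.4105086721.
Dividing the nominal maturity value by the price-level factor gives the value in today's money.

$478,019.81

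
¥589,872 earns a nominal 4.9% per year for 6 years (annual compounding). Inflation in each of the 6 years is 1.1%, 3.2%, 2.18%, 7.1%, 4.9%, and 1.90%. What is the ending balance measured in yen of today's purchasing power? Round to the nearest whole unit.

¥643,984

Nominal value at maturity: ¥589,872 × (1 + 4.9%)^6 ≈ ¥785,979.
Price-level factor over 6 years: 1.011 × 1.032 × 1.0218 × 1.071 × 1.049 × 1.0190 ≈ 1.2204946900.
The maturity value deflated by that factor is the answer in today's purchasing power.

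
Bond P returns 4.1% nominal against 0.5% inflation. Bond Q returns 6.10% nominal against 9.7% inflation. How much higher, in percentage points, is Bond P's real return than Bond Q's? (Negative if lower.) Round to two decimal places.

6.86

Bond P real return: 1.041/1.005 − 1 = 3.582%.
Bond Q real return: 1.0610/1.097 − 1 = -3.282%.
Difference: 3.582 − (-3.282) = 6.864 pp.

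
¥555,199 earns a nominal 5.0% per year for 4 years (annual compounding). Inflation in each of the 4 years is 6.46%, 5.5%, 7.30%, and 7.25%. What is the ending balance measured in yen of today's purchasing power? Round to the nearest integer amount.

¥522,120

Nominal value at maturity: ¥555,199 × (1 + 5.0%)^4 ≈ ¥674,848.
Price-level factor over 4 years: 1.0646 × 1.055 × 1.0730 × 1.0725 ≈ 1.2925160488.
Dividing the nominal maturity value by the price-level factor gives the value in today's money.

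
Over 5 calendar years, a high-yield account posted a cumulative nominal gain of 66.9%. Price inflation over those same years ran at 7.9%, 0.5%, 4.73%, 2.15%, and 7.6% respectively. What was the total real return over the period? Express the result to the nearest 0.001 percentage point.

Cumulative inflation factor: 1.079 × 1.005 × 1.0473 × 1.0215 × 1.076 ≈ 1.24827.
Nominal growth factor: 1.66900. Real growth factor = 1.66900 / 1.24827 ≈ 1.33705.
Total real return ≈ 33.7048%.

33.705%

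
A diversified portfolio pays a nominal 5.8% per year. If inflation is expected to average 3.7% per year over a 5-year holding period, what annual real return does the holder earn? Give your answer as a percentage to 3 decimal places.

With constant rates the annual real return is the same each year: (1+5.8%)/(1+3.7%) − 1 = 0.02025.

2.025%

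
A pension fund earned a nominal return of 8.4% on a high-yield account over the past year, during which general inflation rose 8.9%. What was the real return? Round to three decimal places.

Real return via the Fisher equation: (1 + 8.4%)/(1 + 8.9%) − 1 = 1.084/1.089 − 1 ≈ -0.00459.

-0.459%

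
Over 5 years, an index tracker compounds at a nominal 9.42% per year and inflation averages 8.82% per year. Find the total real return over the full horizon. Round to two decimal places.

The annual real rate is (1+9.42%)/(1+8.82%) − 1 = 0.5514%.
Compounded over 5 years: (1 + 0.005514)^5 − 1 ≈ 0.02787.

2.79%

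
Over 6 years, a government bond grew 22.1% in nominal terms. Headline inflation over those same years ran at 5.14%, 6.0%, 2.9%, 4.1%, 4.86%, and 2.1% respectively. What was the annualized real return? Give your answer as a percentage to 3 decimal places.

Cumulative inflation factor: 1.0514 × 1.060 × 1.029 × 1.041 × 1.0486 × 1.021 ≈ 1.27813.
Nominal growth factor: 1.22100. Real growth factor = 1.22100 / 1.27813 ≈ 0.95530.
Annualized: 0.95530^(1/6) − 1 ≈ -0.00759.

-0.759%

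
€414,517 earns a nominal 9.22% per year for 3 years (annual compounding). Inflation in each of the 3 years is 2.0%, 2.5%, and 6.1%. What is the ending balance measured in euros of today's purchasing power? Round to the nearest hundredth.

Nominal value at maturity: €414,517 × (1 + 9.22%)^3 ≈ €540,068.52.
Price-level factor over 3 years: 1.020 × 1.025 × 1.061 = 1.1092755.
Dividing the nominal maturity value by the price-level factor gives the value in today's money.

€486,865.99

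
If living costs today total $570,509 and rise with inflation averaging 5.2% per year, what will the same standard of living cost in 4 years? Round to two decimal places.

$698,755.85

Cumulative price-level factor: (1+5.2%)^4 ≈ 1.2247937436.
The nominal amount required is $570,509 scaled up by that factor.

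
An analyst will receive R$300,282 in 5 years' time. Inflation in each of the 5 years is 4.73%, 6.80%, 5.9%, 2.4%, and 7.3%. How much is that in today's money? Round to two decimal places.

Price-level factor over 5 years: 1.0473 × 1.0680 × 1.059 × 1.024 × 1.073 ≈ 1.3014814873.
Purchasing power today: R$300,282 divided by that factor.

R$230,723.22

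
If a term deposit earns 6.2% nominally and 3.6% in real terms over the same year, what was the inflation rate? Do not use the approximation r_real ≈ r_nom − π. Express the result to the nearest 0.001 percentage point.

2.510%

From (1+r_nom) = (1+r_real)(1+π), we get 1+π = (1 + 6.2%)/(1 + 3.6%) = 1.062/1.036 ≈ 1.02510.
So π ≈ 2.5097%.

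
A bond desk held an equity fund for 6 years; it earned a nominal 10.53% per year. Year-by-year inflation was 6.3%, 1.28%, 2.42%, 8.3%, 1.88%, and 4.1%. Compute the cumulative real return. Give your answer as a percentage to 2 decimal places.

43.97%

Cumulative inflation factor: 1.063 × 1.0128 × 1.0242 × 1.083 × 1.0188 × 1.041 ≈ 1.26651.
Nominal growth factor: 1.82340. Real growth factor = 1.82340 / 1.26651 ≈ 1.43970.
Total real return ≈ 43.9697%.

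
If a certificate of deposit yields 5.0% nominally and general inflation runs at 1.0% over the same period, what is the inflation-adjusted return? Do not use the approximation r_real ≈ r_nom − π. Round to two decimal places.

3.96%

Real return via the Fisher equation: (1 + 5.0%)/(1 + 1.0%) − 1 = 1.050/1.010 − 1 ≈ 0.03960.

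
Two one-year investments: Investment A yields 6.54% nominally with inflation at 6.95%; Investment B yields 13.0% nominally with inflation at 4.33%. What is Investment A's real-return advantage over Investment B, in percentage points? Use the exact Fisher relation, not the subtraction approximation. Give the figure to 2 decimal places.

-8.69

Investment A real return: 1.0654/1.0695 − 1 = -0.383%.
Investment B real return: 1.130/1.0433 − 1 = 8.310%.
Difference: -0.383 − 8.310 = -8.693 pp.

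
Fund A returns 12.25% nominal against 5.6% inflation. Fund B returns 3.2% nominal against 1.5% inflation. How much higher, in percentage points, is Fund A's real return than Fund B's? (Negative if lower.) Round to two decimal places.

4.62

Fund A real return: 1.1225/1.056 − 1 = 6.297%.
Fund B real return: 1.032/1.015 − 1 = 1.675%.
Difference: 6.297 − 1.675 = 4.622 pp.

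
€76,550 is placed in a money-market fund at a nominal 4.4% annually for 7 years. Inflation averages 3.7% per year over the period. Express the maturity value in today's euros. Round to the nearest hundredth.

€80,241.20

Nominal value at maturity: €76,550 × (1 + 4.4%)^7 ≈ €103,478.16.
Price-level factor over 7 years: (1 + 3.7%)^7 ≈ 1.2895889249.
The maturity value deflated by that factor is the answer in today's purchasing power.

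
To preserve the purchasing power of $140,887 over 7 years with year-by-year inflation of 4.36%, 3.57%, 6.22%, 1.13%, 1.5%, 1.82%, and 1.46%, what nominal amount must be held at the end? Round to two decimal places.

$171,521.78

Cumulative price-level factor: 1.0436 × 1.0357 × 1.0622 × 1.0113 × 1.015 × 1.0182 × 1.0146 ≈ 1.2174421786.
Multiplying $140,887 by the price-level factor gives the future nominal sum.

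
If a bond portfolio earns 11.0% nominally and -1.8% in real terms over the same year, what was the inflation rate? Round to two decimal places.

13.03%

From (1+r_nom) = (1+r_real)(1+π), we get 1+π = (1 + 11.0%)/(1 − 1.8%) = 1.110/0.982 ≈ 1.13035.
So π ≈ 13.0346%.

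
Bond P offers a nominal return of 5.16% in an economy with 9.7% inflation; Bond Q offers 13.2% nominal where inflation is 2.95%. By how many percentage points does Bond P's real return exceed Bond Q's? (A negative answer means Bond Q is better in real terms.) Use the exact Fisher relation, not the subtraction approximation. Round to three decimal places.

-14.095

Bond P real return: 1.0516/1.097 − 1 = -4.1386%.
Bond Q real return: 1.132/1.0295 − 1 = 9.9563%.
Difference: -4.1386 − 9.9563 = -14.0949 pp.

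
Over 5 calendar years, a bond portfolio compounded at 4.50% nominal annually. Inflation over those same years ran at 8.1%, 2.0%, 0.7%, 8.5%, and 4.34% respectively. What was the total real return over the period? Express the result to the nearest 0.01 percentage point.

Cumulative inflation factor: 1.081 × 1.020 × 1.007 × 1.085 × 1.0434 ≈ 1.25700.
Nominal growth factor: 1.24618. Real growth factor = 1.24618 / 1.25700 ≈ 0.99139.
Total real return ≈ -0.8608%.

-0.86%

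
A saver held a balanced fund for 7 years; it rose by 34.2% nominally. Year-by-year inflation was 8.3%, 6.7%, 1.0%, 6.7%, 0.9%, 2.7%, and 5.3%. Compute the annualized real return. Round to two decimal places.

-0.18%

Cumulative inflation factor: 1.083 × 1.067 × 1.010 × 1.067 × 1.009 × 1.027 × 1.053 ≈ 1.35884.
Nominal growth factor: 1.34200. Real growth factor = 1.34200 / 1.35884 ≈ 0.98761.
Annualized: 0.98761^(1/7) − 1 ≈ -0.00178.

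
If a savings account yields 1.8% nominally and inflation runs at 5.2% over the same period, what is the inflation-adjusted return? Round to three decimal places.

Real return via the Fisher equation: (1 + 1.8%)/(1 + 5.2%) − 1 = 1.018/1.052 − 1 ≈ -0.03232.

-3.232%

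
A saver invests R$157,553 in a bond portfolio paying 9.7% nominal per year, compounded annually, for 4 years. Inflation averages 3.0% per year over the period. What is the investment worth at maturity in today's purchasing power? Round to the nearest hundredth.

Nominal value at maturity: R$157,553 × (1 + 9.7%)^4 ≈ R$228,167.19.
Price-level factor over 4 years: (1 + 3.0%)^4 = 1.12550881.
Dividing the nominal maturity value by the price-level factor gives the value in today's money.

R$202,723.59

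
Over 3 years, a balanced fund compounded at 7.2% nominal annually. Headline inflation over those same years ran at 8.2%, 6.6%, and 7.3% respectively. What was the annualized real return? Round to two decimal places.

-0.15%

Cumulative inflation factor: 1.082 × 1.066 × 1.073 ≈ 1.23761.
Nominal growth factor: 1.23193. Real growth factor = 1.23193 / 1.23761 ≈ 0.99541.
Annualized: 0.99541^(1/3) − 1 ≈ -0.00153.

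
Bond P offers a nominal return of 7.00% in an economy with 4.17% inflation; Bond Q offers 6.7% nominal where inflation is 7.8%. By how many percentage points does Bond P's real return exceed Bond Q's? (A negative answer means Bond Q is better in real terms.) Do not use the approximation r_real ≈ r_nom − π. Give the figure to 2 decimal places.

Bond P real return: 1.0700/1.0417 − 1 = 2.717%.
Bond Q real return: 1.067/1.078 − 1 = -1.020%.
Difference: 2.717 − (-1.020) = 3.737 pp.

3.74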